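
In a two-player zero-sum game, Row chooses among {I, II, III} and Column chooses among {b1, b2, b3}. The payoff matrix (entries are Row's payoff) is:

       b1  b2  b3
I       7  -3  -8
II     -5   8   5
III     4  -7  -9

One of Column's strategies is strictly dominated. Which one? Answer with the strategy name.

b2

b3 holds Row's payoff strictly below b2 in every row: -8 < -3, 5 < 8, -9 < -7.
So b2 is strictly dominated for Column.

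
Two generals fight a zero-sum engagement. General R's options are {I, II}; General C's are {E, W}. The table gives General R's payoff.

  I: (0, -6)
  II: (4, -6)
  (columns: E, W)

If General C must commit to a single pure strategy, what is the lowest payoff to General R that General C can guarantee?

Column maxima: E → 4, W → -6.
The smallest of these is -6.

-6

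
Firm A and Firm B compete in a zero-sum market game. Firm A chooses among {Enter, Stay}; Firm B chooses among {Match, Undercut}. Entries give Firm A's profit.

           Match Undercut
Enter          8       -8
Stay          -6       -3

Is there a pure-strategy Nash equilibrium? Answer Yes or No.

No

Row minima: Enter → -8, Stay → -6; maximin = -6.
Column maxima: Match → 8, Undercut → -3; minimax = -3.
-6 ≠ -3, so no pure-strategy equilibrium exists.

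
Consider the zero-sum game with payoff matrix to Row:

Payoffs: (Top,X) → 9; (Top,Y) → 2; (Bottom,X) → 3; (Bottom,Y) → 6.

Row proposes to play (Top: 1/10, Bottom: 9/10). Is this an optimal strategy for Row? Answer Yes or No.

Against X this mix gives (1/10)·9 + (9/10)·3 = 18/5.
Against Y this mix gives (1/10)·2 + (9/10)·6 = 28/5.
Column will play X, holding Row to 18/5. Shifting weight toward the row that does better against X would raise this floor (the equalizing mix achieves 24/5 against both X and Y), so the proposed strategy is not optimal.

No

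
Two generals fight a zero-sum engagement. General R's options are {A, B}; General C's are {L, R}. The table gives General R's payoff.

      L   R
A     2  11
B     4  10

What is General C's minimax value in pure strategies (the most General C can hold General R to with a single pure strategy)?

4

Column maxima: L → 4, R → 11.
The smallest of these is 4.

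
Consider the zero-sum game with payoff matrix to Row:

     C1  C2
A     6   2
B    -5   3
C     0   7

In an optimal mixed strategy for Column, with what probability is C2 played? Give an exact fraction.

6/11

Row minima: A → 2, B → -5, C → 0; maximin = 2.
Column maxima: C1 → 6, C2 → 7; minimax = 6.
2 ≠ 6, so there is no saddle point; optimal play is mixed.
B is strictly dominated by C, so Row never plays it.
On the remaining 2×2 (A, C vs C1, C2):
Let Row play A with probability p. Expected payoff against C1: 6p + 0(1−p) = 6p; against C2: 2p + 7(1−p) = −5p + 7.
Setting these equal: 6p = −5p + 7 ⇒ 11p = 7 ⇒ p = 7/11, and the value is (6)·(7/11) = 42/11.
For Column: with q = P(C1), equating A's and C's payoffs gives 4q + 2 = −7q + 7 ⇒ q = 5/11.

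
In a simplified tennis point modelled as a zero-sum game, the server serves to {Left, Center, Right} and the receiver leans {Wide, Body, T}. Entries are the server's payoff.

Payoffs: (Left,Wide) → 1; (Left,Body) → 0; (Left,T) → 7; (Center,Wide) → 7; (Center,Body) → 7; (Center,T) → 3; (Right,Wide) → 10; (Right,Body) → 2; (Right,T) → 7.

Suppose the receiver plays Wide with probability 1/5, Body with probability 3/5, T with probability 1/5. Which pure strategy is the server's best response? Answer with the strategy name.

Center

Expected payoff of Left: (1/5)·1 + (3/5)·0 + (1/5)·7 = 8/5.
Expected payoff of Center: (1/5)·7 + (3/5)·7 + (1/5)·3 = 31/5.
Expected payoff of Right: (1/5)·10 + (3/5)·2 + (1/5)·7 = 23/5.
The largest is 31/5, so the server's best response is Center.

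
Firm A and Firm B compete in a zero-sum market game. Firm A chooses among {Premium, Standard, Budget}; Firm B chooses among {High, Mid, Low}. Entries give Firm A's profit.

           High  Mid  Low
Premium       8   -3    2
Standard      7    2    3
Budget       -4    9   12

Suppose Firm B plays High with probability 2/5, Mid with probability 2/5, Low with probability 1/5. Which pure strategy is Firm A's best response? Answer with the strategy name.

Expected payoff of Premium: (2/5)·8 + (2/5)·(-3) + (1/5)·2 = 12/5.
Expected payoff of Standard: (2/5)·7 + (2/5)·2 + (1/5)·3 = 21/5.
Expected payoff of Budget: (2/5)·(-4) + (2/5)·9 + (1/5)·12 = 22/5.
The largest is 22/5, so Firm A's best response is Budget.

Budget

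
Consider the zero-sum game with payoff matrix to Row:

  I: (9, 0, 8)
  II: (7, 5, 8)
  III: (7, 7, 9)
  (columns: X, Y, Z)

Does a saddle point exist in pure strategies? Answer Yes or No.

Yes

Row minima: I → 0, II → 5, III → 7; maximin = 7.
Column maxima: X → 9, Y → 7, Z → 9; minimax = 7.
maximin = minimax = 7, so a saddle point exists.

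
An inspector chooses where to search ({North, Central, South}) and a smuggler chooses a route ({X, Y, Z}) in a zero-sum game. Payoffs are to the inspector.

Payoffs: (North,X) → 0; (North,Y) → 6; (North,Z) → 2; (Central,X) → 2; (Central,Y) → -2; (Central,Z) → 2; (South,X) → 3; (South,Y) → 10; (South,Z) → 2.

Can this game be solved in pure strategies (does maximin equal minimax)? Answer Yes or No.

Row minima: North → 0, Central → -2, South → 2; maximin = 2.
Column maxima: X → 3, Y → 10, Z → 2; minimax = 2.
maximin = minimax = 2, so a saddle point exists.

Yes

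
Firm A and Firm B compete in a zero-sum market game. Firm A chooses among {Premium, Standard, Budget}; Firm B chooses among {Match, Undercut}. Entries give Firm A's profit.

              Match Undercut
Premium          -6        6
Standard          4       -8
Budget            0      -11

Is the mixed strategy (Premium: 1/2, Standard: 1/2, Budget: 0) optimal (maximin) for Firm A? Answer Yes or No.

Yes

Against Match this mix gives (1/2)·(-6) + (1/2)·4 = -1.
Against Undercut this mix gives (1/2)·6 + (1/2)·(-8) = -1.
All of Firm B's active replies (Match, Undercut) yield -1, and no column does worse for Firm A. The mix makes Firm B indifferent and guarantees -1, so it is optimal.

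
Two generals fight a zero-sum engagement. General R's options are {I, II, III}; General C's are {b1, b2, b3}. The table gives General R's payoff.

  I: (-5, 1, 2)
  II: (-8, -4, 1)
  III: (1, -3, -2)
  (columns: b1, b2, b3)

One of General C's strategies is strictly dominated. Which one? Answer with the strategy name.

b3

b2 holds General R's payoff strictly below b3 in every row: 1 < 2, -4 < 1, -3 < -2.
So b3 is strictly dominated for General C.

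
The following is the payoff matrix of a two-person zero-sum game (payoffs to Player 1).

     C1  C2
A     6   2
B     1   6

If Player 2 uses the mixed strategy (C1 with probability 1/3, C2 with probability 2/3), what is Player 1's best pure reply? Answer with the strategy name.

Expected payoff of A: (1/3)·6 + (2/3)·2 = 10/3.
Expected payoff of B: (1/3)·1 + (2/3)·6 = 13/3.
The largest is 13/3, so Player 1's best response is B.

B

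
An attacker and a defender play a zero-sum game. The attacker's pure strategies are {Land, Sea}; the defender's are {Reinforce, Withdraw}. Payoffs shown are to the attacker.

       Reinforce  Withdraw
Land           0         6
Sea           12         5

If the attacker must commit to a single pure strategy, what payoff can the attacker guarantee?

5

Row minima: Land → 0, Sea → 5.
The best of these is 5.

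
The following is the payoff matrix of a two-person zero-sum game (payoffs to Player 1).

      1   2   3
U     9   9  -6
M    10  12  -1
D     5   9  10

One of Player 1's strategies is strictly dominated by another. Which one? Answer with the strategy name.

M gives a strictly higher payoff than U against every column: 10 > 9, 12 > 9, -1 > -6.
So U is strictly dominated and Player 1 never plays it.

U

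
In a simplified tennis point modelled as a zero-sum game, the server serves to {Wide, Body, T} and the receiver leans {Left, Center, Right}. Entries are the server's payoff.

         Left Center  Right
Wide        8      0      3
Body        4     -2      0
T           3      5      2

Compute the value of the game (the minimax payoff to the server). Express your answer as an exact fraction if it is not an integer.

Row minima: Wide → 0, Body → -2, T → 2; maximin = 2.
Column maxima: Left → 8, Center → 5, Right → 3; minimax = 3.
2 ≠ 3, so there is no saddle point; optimal play is mixed.
Body is strictly dominated by Wide, so the server never plays it.
Left is strictly dominated by Right (it gives the server strictly more in every row), so the receiver never plays it.
On the remaining 2×2 (Wide, T vs Center, Right):
Let the server play Wide with probability p. Expected payoff against Center: 0p + 5(1−p) = −5p + 5; against Right: 3p + 2(1−p) = p + 2.
Setting these equal: −5p + 5 = p + 2 ⇒ −6p = -3 ⇒ p = 1/2, and the value is (-5)·(1/2) + 5 = 5/2.
For the receiver: with q = P(Center), equating Wide's and T's payoffs gives −3q + 3 = 3q + 2 ⇒ q = 1/6.

5/2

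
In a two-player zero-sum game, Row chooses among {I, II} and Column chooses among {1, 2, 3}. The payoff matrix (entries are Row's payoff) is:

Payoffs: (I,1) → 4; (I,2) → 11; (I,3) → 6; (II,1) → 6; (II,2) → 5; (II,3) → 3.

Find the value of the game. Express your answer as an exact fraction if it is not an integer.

Row minima: I → 4, II → 3; maximin = 4.
Column maxima: 1 → 6, 2 → 11, 3 → 6; minimax = 6.
4 ≠ 6, so there is no saddle point; optimal play is mixed.
2 is strictly dominated by 3 (it gives Row strictly more in every row), so Column never plays it.
On the remaining 2×2 (I, II vs 1, 3):
Let Row play I with probability p. Expected payoff against 1: 4p + 6(1−p) = −2p + 6; against 3: 6p + 3(1−p) = 3p + 3.
Setting these equal: −2p + 6 = 3p + 3 ⇒ −5p = -3 ⇒ p = 3/5, and the value is (-2)·(3/5) + 6 = 24/5.
For Column: with q = P(1), equating I's and II's payoffs gives −2q + 6 = 3q + 3 ⇒ q = 3/5.

24/5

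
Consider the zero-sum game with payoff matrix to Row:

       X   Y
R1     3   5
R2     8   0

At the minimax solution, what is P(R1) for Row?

Row minima: R1 → 3, R2 → 0; maximin = 3.
Column maxima: X → 8, Y → 5; minimax = 5.
3 ≠ 5, so there is no saddle point; optimal play is mixed.
Let Row play R1 with probability p. Expected payoff against X: 3p + 8(1−p) = −5p + 8; against Y: 5p + 0(1−p) = 5p.
Setting these equal: −5p + 8 = 5p ⇒ −10p = -8 ⇒ p = 4/5, and the value is (-5)·(4/5) + 8 = 4.
For Column: with q = P(X), equating R1's and R2's payoffs gives −2q + 5 = 8q ⇒ q = 1/2.

4/5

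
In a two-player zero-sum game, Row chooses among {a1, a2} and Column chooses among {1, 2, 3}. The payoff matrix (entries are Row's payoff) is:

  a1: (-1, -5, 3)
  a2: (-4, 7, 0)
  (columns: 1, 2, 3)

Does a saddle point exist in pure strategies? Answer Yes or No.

Row minima: a1 → -5, a2 → -4; maximin = -4.
Column maxima: 1 → -1, 2 → 7, 3 → 3; minimax = -1.
-4 ≠ -1, so no pure-strategy equilibrium exists.

No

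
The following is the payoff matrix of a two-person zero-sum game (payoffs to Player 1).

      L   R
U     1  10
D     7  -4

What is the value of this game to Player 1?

Row minima: U → 1, D → -4; maximin = 1.
Column maxima: L → 7, R → 10; minimax = 7.
1 ≠ 7, so there is no saddle point; optimal play is mixed.
Let Player 1 play U with probability p. Expected payoff against L: 1p + 7(1−p) = −6p + 7; against R: 10p + (-4)(1−p) = 14p − 4.
Setting these equal: −6p + 7 = 14p − 4 ⇒ −20p = -11 ⇒ p = 11/20, and the value is (-6)·(11/20) + 7 = 37/10.
For Player 2: with q = P(L), equating U's and D's payoffs gives −9q + 10 = 11q − 4 ⇒ q = 7/10.

37/10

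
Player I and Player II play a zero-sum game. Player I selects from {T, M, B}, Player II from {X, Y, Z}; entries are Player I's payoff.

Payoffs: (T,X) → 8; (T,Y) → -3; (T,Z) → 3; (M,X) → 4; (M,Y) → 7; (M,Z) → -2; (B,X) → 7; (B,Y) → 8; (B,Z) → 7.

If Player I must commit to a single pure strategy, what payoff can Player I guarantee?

7

Row minima: T → -3, M → -2, B → 7.
The best of these is 7.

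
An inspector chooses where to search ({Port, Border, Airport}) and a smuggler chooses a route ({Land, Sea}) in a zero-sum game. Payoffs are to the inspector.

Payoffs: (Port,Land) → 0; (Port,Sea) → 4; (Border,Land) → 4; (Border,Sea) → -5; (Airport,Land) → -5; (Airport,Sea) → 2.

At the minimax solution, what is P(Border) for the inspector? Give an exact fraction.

4/13

Row minima: Port → 0, Border → -5, Airport → -5; maximin = 0.
Column maxima: Land → 4, Sea → 4; minimax = 4.
0 ≠ 4, so there is no saddle point; optimal play is mixed.
Airport is strictly dominated by Port, so the inspector never plays it.
On the remaining 2×2 (Port, Border vs Land, Sea):
Let the inspector play Port with probability p. Expected payoff against Land: 0p + 4(1−p) = −4p + 4; against Sea: 4p + (-5)(1−p) = 9p − 5.
Setting these equal: −4p + 4 = 9p − 5 ⇒ −13p = -9 ⇒ p = 9/13, and the value is (-4)·(9/13) + 4 = 16/13.
For the smuggler: with q = P(Land), equating Port's and Border's payoffs gives −4q + 4 = 9q − 5 ⇒ q = 9/13.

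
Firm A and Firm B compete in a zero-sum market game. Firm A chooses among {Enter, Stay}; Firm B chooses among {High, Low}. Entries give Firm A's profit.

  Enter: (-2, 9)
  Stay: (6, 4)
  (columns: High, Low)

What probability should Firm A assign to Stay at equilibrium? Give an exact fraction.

11/13

Row minima: Enter → -2, Stay → 4; maximin = 4.
Column maxima: High → 6, Low → 9; minimax = 6.
4 ≠ 6, so there is no saddle point; optimal play is mixed.
Let Firm A play Enter with probability p. Expected payoff against High: (-2)p + 6(1−p) = −8p + 6; against Low: 9p + 4(1−p) = 5p + 4.
Setting these equal: −8p + 6 = 5p + 4 ⇒ −13p = -2 ⇒ p = 2/13, and the value is (-8)·(2/13) + 6 = 62/13.
For Firm B: with q = P(High), equating Enter's and Stay's payoffs gives −11q + 9 = 2q + 4 ⇒ q = 5/13.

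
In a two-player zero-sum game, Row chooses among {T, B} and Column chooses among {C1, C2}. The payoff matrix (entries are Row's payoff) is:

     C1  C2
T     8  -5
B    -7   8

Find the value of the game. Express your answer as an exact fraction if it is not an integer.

Row minima: T → -5, B → -7; maximin = -5.
Column maxima: C1 → 8, C2 → 8; minimax = 8.
-5 ≠ 8, so there is no saddle point; optimal play is mixed.
Let Row play T with probability p. Expected payoff against C1: 8p + (-7)(1−p) = 15p − 7; against C2: (-5)p + 8(1−p) = −13p + 8.
Setting these equal: 15p − 7 = −13p + 8 ⇒ 28p = 15 ⇒ p = 15/28, and the value is (15)·(15/28) − 7 = 29/28.
For Column: with q = P(C1), equating T's and B's payoffs gives 13q − 5 = −15q + 8 ⇒ q = 13/28.

29/28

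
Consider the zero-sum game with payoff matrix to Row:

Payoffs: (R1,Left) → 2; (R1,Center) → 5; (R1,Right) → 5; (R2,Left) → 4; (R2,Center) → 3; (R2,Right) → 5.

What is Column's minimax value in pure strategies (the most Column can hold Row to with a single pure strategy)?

4

Column maxima: Left → 4, Center → 5, Right → 5.
The smallest of these is 4.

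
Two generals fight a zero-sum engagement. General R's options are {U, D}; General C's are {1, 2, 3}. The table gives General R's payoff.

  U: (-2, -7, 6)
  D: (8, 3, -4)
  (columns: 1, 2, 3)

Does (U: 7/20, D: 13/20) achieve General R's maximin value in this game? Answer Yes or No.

Against 1 this mix gives (7/20)·(-2) + (13/20)·8 = 9/2.
Against 2 this mix gives (7/20)·(-7) + (13/20)·3 = -1/2.
Against 3 this mix gives (7/20)·6 + (13/20)·(-4) = -1/2.
All of General C's active replies (2, 3) yield -1/2, and no column does worse for General R. The mix makes General C indifferent and guarantees -1/2, so it is optimal.

Yes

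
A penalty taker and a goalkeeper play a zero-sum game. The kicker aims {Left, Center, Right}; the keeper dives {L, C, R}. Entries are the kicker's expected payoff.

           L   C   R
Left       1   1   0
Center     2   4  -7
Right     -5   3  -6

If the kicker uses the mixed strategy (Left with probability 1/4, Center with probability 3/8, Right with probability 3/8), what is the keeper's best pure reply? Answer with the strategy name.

If the keeper plays L, the kicker's expected payoff is (1/4)·1 + (3/8)·2 + (3/8)·(-5) = -7/8.
If the keeper plays C, the kicker's expected payoff is (1/4)·1 + (3/8)·4 + (3/8)·3 = 23/8.
If the keeper plays R, the kicker's expected payoff is (1/4)·0 + (3/8)·(-7) + (3/8)·(-6) = -39/8.
The keeper minimizes the kicker's payoff; the smallest is -39/8, so the best response is R.

R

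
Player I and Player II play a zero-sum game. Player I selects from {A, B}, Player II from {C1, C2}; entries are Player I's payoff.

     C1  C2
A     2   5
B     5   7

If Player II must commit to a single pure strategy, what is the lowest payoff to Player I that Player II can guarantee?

5

Column maxima: C1 → 5, C2 → 7.
The smallest of these is 5.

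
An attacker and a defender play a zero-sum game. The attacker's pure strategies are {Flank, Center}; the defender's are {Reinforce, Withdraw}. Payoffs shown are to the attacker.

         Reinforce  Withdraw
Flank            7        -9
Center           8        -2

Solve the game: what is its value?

-2

Row minima: Flank → -9, Center → -2; maximin = -2.
Column maxima: Reinforce → 8, Withdraw → -2; minimax = -2.
Since maximin = minimax = -2, there is a saddle point and the value is -2.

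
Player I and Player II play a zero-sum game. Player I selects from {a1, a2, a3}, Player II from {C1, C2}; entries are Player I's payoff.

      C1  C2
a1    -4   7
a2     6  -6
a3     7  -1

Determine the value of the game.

45/19

Row minima: a1 → -4, a2 → -6, a3 → -1; maximin = -1.
Column maxima: C1 → 7, C2 → 7; minimax = 7.
-1 ≠ 7, so there is no saddle point; optimal play is mixed.
a2 is strictly dominated by a3, so Player I never plays it.
On the remaining 2×2 (a1, a3 vs C1, C2):
Let Player I play a1 with probability p. Expected payoff against C1: (-4)p + 7(1−p) = −11p + 7; against C2: 7p + (-1)(1−p) = 8p − 1.
Setting these equal: −11p + 7 = 8p − 1 ⇒ −19p = -8 ⇒ p = 8/19, and the value is (-11)·(8/19) + 7 = 45/19.
For Player II: with q = P(C1), equating a1's and a3's payoffs gives −11q + 7 = 8q − 1 ⇒ q = 8/19.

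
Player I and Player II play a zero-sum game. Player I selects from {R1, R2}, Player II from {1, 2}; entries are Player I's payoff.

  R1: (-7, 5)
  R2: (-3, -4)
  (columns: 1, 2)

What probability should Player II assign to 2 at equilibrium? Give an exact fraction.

4/13

Row minima: R1 → -7, R2 → -4; maximin = -4.
Column maxima: 1 → -3, 2 → 5; minimax = -3.
-4 ≠ -3, so there is no saddle point; optimal play is mixed.
Let Player I play R1 with probability p. Expected payoff against 1: (-7)p + (-3)(1−p) = −4p − 3; against 2: 5p + (-4)(1−p) = 9p − 4.
Setting these equal: −4p − 3 = 9p − 4 ⇒ −13p = -1 ⇒ p = 1/13, and the value is (-4)·(1/13) − 3 = -43/13.
For Player II: with q = P(1), equating R1's and R2's payoffs gives −12q + 5 = q − 4 ⇒ q = 9/13.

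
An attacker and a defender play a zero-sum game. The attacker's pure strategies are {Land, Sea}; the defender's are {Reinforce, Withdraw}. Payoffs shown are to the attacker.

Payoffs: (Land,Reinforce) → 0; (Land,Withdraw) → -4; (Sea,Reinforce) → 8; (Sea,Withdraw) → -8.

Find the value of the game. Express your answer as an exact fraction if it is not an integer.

-4

Row minima: Land → -4, Sea → -8; maximin = -4.
Column maxima: Reinforce → 8, Withdraw → -4; minimax = -4.
Since maximin = minimax = -4, there is a saddle point and the value is -4.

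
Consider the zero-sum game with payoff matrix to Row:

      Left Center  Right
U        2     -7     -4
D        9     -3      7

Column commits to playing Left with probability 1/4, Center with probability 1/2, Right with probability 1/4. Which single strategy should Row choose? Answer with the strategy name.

D

Expected payoff of U: (1/4)·2 + (1/2)·(-7) + (1/4)·(-4) = -4.
Expected payoff of D: (1/4)·9 + (1/2)·(-3) + (1/4)·7 = 5/2.
The largest is 5/2, so Row's best response is D.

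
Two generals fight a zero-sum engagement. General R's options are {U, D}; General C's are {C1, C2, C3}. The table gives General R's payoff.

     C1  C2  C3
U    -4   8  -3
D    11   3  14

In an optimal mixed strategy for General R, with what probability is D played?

Row minima: U → -4, D → 3; maximin = 3.
Column maxima: C1 → 11, C2 → 8, C3 → 14; minimax = 8.
3 ≠ 8, so there is no saddle point; optimal play is mixed.
C3 is strictly dominated by C1 (it gives General R strictly more in every row), so General C never plays it.
On the remaining 2×2 (U, D vs C1, C2):
Let General R play U with probability p. Expected payoff against C1: (-4)p + 11(1−p) = −15p + 11; against C2: 8p + 3(1−p) = 5p + 3.
Setting these equal: −15p + 11 = 5p + 3 ⇒ −20p = -8 ⇒ p = 2/5, and the value is (-15)·(2/5) + 11 = 5.
For General C: with q = P(C1), equating U's and D's payoffs gives −12q + 8 = 8q + 3 ⇒ q = 1/4.

3/5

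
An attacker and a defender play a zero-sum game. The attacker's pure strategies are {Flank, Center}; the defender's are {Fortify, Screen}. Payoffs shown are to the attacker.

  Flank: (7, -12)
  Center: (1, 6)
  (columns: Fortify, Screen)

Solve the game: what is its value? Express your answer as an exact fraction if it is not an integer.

9/4

Row minima: Flank → -12, Center → 1; maximin = 1.
Column maxima: Fortify → 7, Screen → 6; minimax = 6.
1 ≠ 6, so there is no saddle point; optimal play is mixed.
Let the attacker play Flank with probability p. Expected payoff against Fortify: 7p + 1(1−p) = 6p + 1; against Screen: (-12)p + 6(1−p) = −18p + 6.
Setting these equal: 6p + 1 = −18p + 6 ⇒ 24p = 5 ⇒ p = 5/24, and the value is (6)·(5/24) + 1 = 9/4.
For the defender: with q = P(Fortify), equating Flank's and Center's payoffs gives 19q − 12 = −5q + 6 ⇒ q = 3/4.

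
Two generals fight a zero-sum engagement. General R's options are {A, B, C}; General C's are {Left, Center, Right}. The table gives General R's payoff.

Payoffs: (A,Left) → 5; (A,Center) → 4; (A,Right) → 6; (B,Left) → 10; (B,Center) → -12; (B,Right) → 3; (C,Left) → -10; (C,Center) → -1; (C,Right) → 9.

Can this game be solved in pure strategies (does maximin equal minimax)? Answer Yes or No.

Row minima: A → 4, B → -12, C → -10; maximin = 4.
Column maxima: Left → 10, Center → 4, Right → 9; minimax = 4.
maximin = minimax = 4, so a saddle point exists.

Yes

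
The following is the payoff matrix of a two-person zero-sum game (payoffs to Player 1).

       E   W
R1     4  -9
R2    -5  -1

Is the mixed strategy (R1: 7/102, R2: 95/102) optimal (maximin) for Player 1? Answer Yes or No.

Against E this mix gives (7/102)·4 + (95/102)·(-5) = -149/34.
Against W this mix gives (7/102)·(-9) + (95/102)·(-1) = -79/51.
Player 2 will play E, holding Player 1 to -149/34. Shifting weight toward the row that does better against E would raise this floor (the equalizing mix achieves -49/17 against both E and W), so the proposed strategy is not optimal.

No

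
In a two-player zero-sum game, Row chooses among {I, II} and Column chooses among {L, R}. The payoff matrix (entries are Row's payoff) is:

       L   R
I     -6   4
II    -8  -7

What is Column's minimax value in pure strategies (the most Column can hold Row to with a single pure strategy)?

Column maxima: L → -6, R → 4.
The smallest of these is -6.

-6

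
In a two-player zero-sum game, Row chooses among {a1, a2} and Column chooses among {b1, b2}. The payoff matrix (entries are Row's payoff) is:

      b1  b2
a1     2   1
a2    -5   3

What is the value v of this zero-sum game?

11/9

Row minima: a1 → 1, a2 → -5; maximin = 1.
Column maxima: b1 → 2, b2 → 3; minimax = 2.
1 ≠ 2, so there is no saddle point; optimal play is mixed.
Let Row play a1 with probability p. Expected payoff against b1: 2p + (-5)(1−p) = 7p − 5; against b2: 1p + 3(1−p) = −2p + 3.
Setting these equal: 7p − 5 = −2p + 3 ⇒ 9p = 8 ⇒ p = 8/9, and the value is (7)·(8/9) − 5 = 11/9.
For Column: with q = P(b1), equating a1's and a2's payoffs gives q + 1 = −8q + 3 ⇒ q = 2/9.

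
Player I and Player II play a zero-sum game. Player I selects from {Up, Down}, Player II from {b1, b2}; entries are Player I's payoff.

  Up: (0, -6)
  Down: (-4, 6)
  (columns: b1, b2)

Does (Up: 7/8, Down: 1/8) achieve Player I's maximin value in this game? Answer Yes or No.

No

Against b1 this mix gives (7/8)·0 + (1/8)·(-4) = -1/2.
Against b2 this mix gives (7/8)·(-6) + (1/8)·6 = -9/2.
Player II will play b2, holding Player I to -9/2. Shifting weight toward the row that does better against b2 would raise this floor (the equalizing mix achieves -3/2 against both b2 and b1), so the proposed strategy is not optimal.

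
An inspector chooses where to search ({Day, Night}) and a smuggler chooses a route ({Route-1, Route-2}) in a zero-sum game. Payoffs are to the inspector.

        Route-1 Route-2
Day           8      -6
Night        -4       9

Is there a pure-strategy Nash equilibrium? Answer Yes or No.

Row minima: Day → -6, Night → -4; maximin = -4.
Column maxima: Route-1 → 8, Route-2 → 9; minimax = 8.
-4 ≠ 8, so no pure-strategy equilibrium exists.

No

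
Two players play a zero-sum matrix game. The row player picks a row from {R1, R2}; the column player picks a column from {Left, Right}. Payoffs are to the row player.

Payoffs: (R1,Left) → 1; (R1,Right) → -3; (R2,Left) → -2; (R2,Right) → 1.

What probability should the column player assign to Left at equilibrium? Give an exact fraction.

Row minima: R1 → -3, R2 → -2; maximin = -2.
Column maxima: Left → 1, Right → 1; minimax = 1.
-2 ≠ 1, so there is no saddle point; optimal play is mixed.
Let the row player play R1 with probability p. Expected payoff against Left: 1p + (-2)(1−p) = 3p − 2; against Right: (-3)p + 1(1−p) = −4p + 1.
Setting these equal: 3p − 2 = −4p + 1 ⇒ 7p = 3 ⇒ p = 3/7, and the value is (3)·(3/7) − 2 = -5/7.
For the column player: with q = P(Left), equating R1's and R2's payoffs gives 4q − 3 = −3q + 1 ⇒ q = 4/7.

4/7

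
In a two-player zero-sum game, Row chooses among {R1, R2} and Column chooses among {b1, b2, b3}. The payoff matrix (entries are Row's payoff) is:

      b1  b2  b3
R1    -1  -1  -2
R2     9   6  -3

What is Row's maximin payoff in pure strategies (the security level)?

Row minima: R1 → -2, R2 → -3.
The best of these is -2.

-2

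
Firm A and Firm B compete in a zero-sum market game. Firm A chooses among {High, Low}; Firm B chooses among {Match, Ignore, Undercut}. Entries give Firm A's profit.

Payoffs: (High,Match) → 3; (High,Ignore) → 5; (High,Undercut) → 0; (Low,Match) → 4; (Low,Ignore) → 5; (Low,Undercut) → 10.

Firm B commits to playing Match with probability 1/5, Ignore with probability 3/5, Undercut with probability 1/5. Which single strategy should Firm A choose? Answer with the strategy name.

Expected payoff of High: (1/5)·3 + (3/5)·5 + (1/5)·0 = 18/5.
Expected payoff of Low: (1/5)·4 + (3/5)·5 + (1/5)·10 = 29/5.
The largest is 29/5, so Firm A's best response is Low.

Low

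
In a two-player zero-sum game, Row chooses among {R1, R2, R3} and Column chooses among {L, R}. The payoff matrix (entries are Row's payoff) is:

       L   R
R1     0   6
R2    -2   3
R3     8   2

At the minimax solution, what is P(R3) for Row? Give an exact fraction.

1/2

Row minima: R1 → 0, R2 → -2, R3 → 2; maximin = 2.
Column maxima: L → 8, R → 6; minimax = 6.
2 ≠ 6, so there is no saddle point; optimal play is mixed.
R2 is strictly dominated by R1, so Row never plays it.
On the remaining 2×2 (R1, R3 vs L, R):
Let Row play R1 with probability p. Expected payoff against L: 0p + 8(1−p) = −8p + 8; against R: 6p + 2(1−p) = 4p + 2.
Setting these equal: −8p + 8 = 4p + 2 ⇒ −12p = -6 ⇒ p = 1/2, and the value is (-8)·(1/2) + 8 = 4.
For Column: with q = P(L), equating R1's and R3's payoffs gives −6q + 6 = 6q + 2 ⇒ q = 1/3.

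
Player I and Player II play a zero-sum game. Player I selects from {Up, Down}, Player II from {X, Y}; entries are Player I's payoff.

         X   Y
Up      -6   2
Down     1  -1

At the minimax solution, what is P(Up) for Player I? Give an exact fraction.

1/5

Row minima: Up → -6, Down → -1; maximin = -1.
Column maxima: X → 1, Y → 2; minimax = 1.
-1 ≠ 1, so there is no saddle point; optimal play is mixed.
Let Player I play Up with probability p. Expected payoff against X: (-6)p + 1(1−p) = −7p + 1; against Y: 2p + (-1)(1−p) = 3p − 1.
Setting these equal: −7p + 1 = 3p − 1 ⇒ −10p = -2 ⇒ p = 1/5, and the value is (-7)·(1/5) + 1 = -2/5.
For Player II: with q = P(X), equating Up's and Down's payoffs gives −8q + 2 = 2q − 1 ⇒ q = 3/10.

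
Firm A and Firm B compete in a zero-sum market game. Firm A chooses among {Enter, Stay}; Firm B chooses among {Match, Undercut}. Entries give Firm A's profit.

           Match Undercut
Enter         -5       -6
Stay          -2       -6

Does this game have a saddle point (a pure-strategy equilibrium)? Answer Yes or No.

Yes

Row minima: Enter → -6, Stay → -6; maximin = -6.
Column maxima: Match → -2, Undercut → -6; minimax = -6.
maximin = minimax = -6, so a saddle point exists.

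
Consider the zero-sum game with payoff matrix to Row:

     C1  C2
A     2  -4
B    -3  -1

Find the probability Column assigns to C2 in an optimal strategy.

5/8

Row minima: A → -4, B → -3; maximin = -3.
Column maxima: C1 → 2, C2 → -1; minimax = -1.
-3 ≠ -1, so there is no saddle point; optimal play is mixed.
Let Row play A with probability p. Expected payoff against C1: 2p + (-3)(1−p) = 5p − 3; against C2: (-4)p + (-1)(1−p) = −3p − 1.
Setting these equal: 5p − 3 = −3p − 1 ⇒ 8p = 2 ⇒ p = 1/4, and the value is (5)·(1/4) − 3 = -7/4.
For Column: with q = P(C1), equating A's and B's payoffs gives 6q − 4 = −2q − 1 ⇒ q = 3/8.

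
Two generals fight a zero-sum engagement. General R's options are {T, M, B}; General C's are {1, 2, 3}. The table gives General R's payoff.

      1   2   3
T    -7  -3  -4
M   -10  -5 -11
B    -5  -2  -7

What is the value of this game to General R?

Row minima: T → -7, M → -11, B → -7; maximin = -7.
Column maxima: 1 → -5, 2 → -2, 3 → -4; minimax = -5.
-7 ≠ -5, so there is no saddle point; optimal play is mixed.
M is strictly dominated by T, so General R never plays it.
2 is strictly dominated by 1 (it gives General R strictly more in every row), so General C never plays it.
On the remaining 2×2 (T, B vs 1, 3):
Let General R play T with probability p. Expected payoff against 1: (-7)p + (-5)(1−p) = −2p − 5; against 3: (-4)p + (-7)(1−p) = 3p − 7.
Setting these equal: −2p − 5 = 3p − 7 ⇒ −5p = -2 ⇒ p = 2/5, and the value is (-2)·(2/5) − 5 = -29/5.
For General C: with q = P(1), equating T's and B's payoffs gives −3q − 4 = 2q − 7 ⇒ q = 3/5.

-29/5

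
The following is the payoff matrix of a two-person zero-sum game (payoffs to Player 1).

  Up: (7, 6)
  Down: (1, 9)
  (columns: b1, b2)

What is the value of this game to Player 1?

19/3

Row minima: Up → 6, Down → 1; maximin = 6.
Column maxima: b1 → 7, b2 → 9; minimax = 7.
6 ≠ 7, so there is no saddle point; optimal play is mixed.
Let Player 1 play Up with probability p. Expected payoff against b1: 7p + 1(1−p) = 6p + 1; against b2: 6p + 9(1−p) = −3p + 9.
Setting these equal: 6p + 1 = −3p + 9 ⇒ 9p = 8 ⇒ p = 8/9, and the value is (6)·(8/9) + 1 = 19/3.
For Player 2: with q = P(b1), equating Up's and Down's payoffs gives q + 6 = −8q + 9 ⇒ q = 1/3.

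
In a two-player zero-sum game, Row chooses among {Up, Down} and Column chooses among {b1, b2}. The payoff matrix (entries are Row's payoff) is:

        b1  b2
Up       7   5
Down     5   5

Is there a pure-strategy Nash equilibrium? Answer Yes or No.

Yes

Row minima: Up → 5, Down → 5; maximin = 5.
Column maxima: b1 → 7, b2 → 5; minimax = 5.
maximin = minimax = 5, so a saddle point exists.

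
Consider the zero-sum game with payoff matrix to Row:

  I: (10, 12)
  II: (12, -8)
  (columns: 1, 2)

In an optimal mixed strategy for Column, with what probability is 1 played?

10/11

Row minima: I → 10, II → -8; maximin = 10.
Column maxima: 1 → 12, 2 → 12; minimax = 12.
10 ≠ 12, so there is no saddle point; optimal play is mixed.
Let Row play I with probability p. Expected payoff against 1: 10p + 12(1−p) = −2p + 12; against 2: 12p + (-8)(1−p) = 20p − 8.
Setting these equal: −2p + 12 = 20p − 8 ⇒ −22p = -20 ⇒ p = 10/11, and the value is (-2)·(10/11) + 12 = 112/11.
For Column: with q = P(1), equating I's and II's payoffs gives −2q + 12 = 20q − 8 ⇒ q = 10/11.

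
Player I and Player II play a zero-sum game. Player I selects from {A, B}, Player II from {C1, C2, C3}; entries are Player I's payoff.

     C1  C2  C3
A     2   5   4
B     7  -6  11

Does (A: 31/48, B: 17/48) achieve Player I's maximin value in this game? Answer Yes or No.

No

Against C1 this mix gives (31/48)·2 + (17/48)·7 = 181/48.
Against C2 this mix gives (31/48)·5 + (17/48)·(-6) = 53/48.
Against C3 this mix gives (31/48)·4 + (17/48)·11 = 311/48.
Player II will play C2, holding Player I to 53/48. Shifting weight toward the row that does better against C2 would raise this floor (the equalizing mix achieves 47/16 against both C2 and C1), so the proposed strategy is not optimal.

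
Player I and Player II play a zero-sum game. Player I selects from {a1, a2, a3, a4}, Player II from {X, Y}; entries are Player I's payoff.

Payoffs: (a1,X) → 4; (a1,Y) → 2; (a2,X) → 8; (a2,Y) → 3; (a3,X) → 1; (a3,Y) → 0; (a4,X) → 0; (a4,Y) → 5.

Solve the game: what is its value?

Row minima: a1 → 2, a2 → 3, a3 → 0, a4 → 0; maximin = 3.
Column maxima: X → 8, Y → 5; minimax = 5.
3 ≠ 5, so there is no saddle point; optimal play is mixed.
a1 is strictly dominated by a2, so Player I never plays it.
a3 is strictly dominated by a2, so Player I never plays it.
On the remaining 2×2 (a2, a4 vs X, Y):
Let Player I play a2 with probability p. Expected payoff against X: 8p + 0(1−p) = 8p; against Y: 3p + 5(1−p) = −2p + 5.
Setting these equal: 8p = −2p + 5 ⇒ 10p = 5 ⇒ p = 1/2, and the value is (8)·(1/2) = 4.
For Player II: with q = P(X), equating a2's and a4's payoffs gives 5q + 3 = −5q + 5 ⇒ q = 1/5.

4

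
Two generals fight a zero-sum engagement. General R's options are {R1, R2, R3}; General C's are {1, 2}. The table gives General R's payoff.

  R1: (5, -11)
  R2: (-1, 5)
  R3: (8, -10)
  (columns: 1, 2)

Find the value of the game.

5/4

Row minima: R1 → -11, R2 → -1, R3 → -10; maximin = -1.
Column maxima: 1 → 8, 2 → 5; minimax = 5.
-1 ≠ 5, so there is no saddle point; optimal play is mixed.
R1 is strictly dominated by R3, so General R never plays it.
On the remaining 2×2 (R2, R3 vs 1, 2):
Let General R play R2 with probability p. Expected payoff against 1: (-1)p + 8(1−p) = −9p + 8; against 2: 5p + (-10)(1−p) = 15p − 10.
Setting these equal: −9p + 8 = 15p − 10 ⇒ −24p = -18 ⇒ p = 3/4, and the value is (-9)·(3/4) + 8 = 5/4.
For General C: with q = P(1), equating R2's and R3's payoffs gives −6q + 5 = 18q − 10 ⇒ q = 5/8.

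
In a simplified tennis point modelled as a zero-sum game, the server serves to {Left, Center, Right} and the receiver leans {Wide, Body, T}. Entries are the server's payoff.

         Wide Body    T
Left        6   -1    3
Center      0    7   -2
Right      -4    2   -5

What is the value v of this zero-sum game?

Row minima: Left → -1, Center → -2, Right → -5; maximin = -1.
Column maxima: Wide → 6, Body → 7, T → 3; minimax = 3.
-1 ≠ 3, so there is no saddle point; optimal play is mixed.
Right is strictly dominated by Center, so the server never plays it.
Wide is strictly dominated by T (it gives the server strictly more in every row), so the receiver never plays it.
On the remaining 2×2 (Left, Center vs Body, T):
Let the server play Left with probability p. Expected payoff against Body: (-1)p + 7(1−p) = −8p + 7; against T: 3p + (-2)(1−p) = 5p − 2.
Setting these equal: −8p + 7 = 5p − 2 ⇒ −13p = -9 ⇒ p = 9/13, and the value is (-8)·(9/13) + 7 = 19/13.
For the receiver: with q = P(Body), equating Left's and Center's payoffs gives −4q + 3 = 9q − 2 ⇒ q = 5/13.

19/13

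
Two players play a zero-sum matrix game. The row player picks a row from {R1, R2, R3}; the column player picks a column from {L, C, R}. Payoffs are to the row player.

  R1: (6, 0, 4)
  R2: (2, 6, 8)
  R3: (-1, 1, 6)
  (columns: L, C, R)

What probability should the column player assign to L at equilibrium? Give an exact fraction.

Row minima: R1 → 0, R2 → 2, R3 → -1; maximin = 2.
Column maxima: L → 6, C → 6, R → 8; minimax = 6.
2 ≠ 6, so there is no saddle point; optimal play is mixed.
R3 is strictly dominated by R2, so the row player never plays it.
R is strictly dominated by C (it gives the row player strictly more in every row), so the column player never plays it.
On the remaining 2×2 (R1, R2 vs L, C):
Let the row player play R1 with probability p. Expected payoff against L: 6p + 2(1−p) = 4p + 2; against C: 0p + 6(1−p) = −6p + 6.
Setting these equal: 4p + 2 = −6p + 6 ⇒ 10p = 4 ⇒ p = 2/5, and the value is (4)·(2/5) + 2 = 18/5.
For the column player: with q = P(L), equating R1's and R2's payoffs gives 6q = −4q + 6 ⇒ q = 3/5.

3/5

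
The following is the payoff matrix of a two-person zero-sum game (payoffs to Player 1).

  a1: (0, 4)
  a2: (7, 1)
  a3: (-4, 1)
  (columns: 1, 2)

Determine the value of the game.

Row minima: a1 → 0, a2 → 1, a3 → -4; maximin = 1.
Column maxima: 1 → 7, 2 → 4; minimax = 4.
1 ≠ 4, so there is no saddle point; optimal play is mixed.
a3 is strictly dominated by a1, so Player 1 never plays it.
On the remaining 2×2 (a1, a2 vs 1, 2):
Let Player 1 play a1 with probability p. Expected payoff against 1: 0p + 7(1−p) = −7p + 7; against 2: 4p + 1(1−p) = 3p + 1.
Setting these equal: −7p + 7 = 3p + 1 ⇒ −10p = -6 ⇒ p = 3/5, and the value is (-7)·(3/5) + 7 = 14/5.
For Player 2: with q = P(1), equating a1's and a2's payoffs gives −4q + 4 = 6q + 1 ⇒ q = 3/10.

14/5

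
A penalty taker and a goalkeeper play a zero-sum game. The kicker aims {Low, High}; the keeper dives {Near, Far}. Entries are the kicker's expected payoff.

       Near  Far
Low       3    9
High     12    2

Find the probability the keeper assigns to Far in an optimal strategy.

9/16

Row minima: Low → 3, High → 2; maximin = 3.
Column maxima: Near → 12, Far → 9; minimax = 9.
3 ≠ 9, so there is no saddle point; optimal play is mixed.
Let the kicker play Low with probability p. Expected payoff against Near: 3p + 12(1−p) = −9p + 12; against Far: 9p + 2(1−p) = 7p + 2.
Setting these equal: −9p + 12 = 7p + 2 ⇒ −16p = -10 ⇒ p = 5/8, and the value is (-9)·(5/8) + 12 = 51/8.
For the keeper: with q = P(Near), equating Low's and High's payoffs gives −6q + 9 = 10q + 2 ⇒ q = 7/16.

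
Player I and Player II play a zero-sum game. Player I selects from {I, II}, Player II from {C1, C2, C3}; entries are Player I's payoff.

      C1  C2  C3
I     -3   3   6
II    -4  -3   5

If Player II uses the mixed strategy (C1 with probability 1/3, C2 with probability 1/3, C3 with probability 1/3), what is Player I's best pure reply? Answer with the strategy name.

I

Expected payoff of I: (1/3)·(-3) + (1/3)·3 + (1/3)·6 = 2.
Expected payoff of II: (1/3)·(-4) + (1/3)·(-3) + (1/3)·5 = -2/3.
The largest is 2, so Player I's best response is I.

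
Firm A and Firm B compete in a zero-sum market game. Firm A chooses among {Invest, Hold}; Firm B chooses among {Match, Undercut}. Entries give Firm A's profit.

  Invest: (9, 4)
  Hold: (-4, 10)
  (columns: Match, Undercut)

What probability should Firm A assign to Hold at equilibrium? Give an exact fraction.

Row minima: Invest → 4, Hold → -4; maximin = 4.
Column maxima: Match → 9, Undercut → 10; minimax = 9.
4 ≠ 9, so there is no saddle point; optimal play is mixed.
Let Firm A play Invest with probability p. Expected payoff against Match: 9p + (-4)(1−p) = 13p − 4; against Undercut: 4p + 10(1−p) = −6p + 10.
Setting these equal: 13p − 4 = −6p + 10 ⇒ 19p = 14 ⇒ p = 14/19, and the value is (13)·(14/19) − 4 = 106/19.
For Firm B: with q = P(Match), equating Invest's and Hold's payoffs gives 5q + 4 = −14q + 10 ⇒ q = 6/19.

5/19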